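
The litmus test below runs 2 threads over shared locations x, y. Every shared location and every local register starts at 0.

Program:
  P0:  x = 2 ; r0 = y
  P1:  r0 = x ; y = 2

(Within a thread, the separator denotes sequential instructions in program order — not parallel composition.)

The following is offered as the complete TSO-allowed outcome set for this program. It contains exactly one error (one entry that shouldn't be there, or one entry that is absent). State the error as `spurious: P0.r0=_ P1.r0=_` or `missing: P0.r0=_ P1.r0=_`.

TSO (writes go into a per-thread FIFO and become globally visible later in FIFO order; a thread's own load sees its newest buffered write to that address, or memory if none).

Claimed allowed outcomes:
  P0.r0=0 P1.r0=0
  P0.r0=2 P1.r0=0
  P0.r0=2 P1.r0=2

missing: P0.r0=0 P1.r0=2

outcome vector order: (P0.r0,P1.r0)
TSO: 4 outcomes — {(0,0) (0,2) (2,0) (2,2)}
TSO∖claimed = {(0,2)}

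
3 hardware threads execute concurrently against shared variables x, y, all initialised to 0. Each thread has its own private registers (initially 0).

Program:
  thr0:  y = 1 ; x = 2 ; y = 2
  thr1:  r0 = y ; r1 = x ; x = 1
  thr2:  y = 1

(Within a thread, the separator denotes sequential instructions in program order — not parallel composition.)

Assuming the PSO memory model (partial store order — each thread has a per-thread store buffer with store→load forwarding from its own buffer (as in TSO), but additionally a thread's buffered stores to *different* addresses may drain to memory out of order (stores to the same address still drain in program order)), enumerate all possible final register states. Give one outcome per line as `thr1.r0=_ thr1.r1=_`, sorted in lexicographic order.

outcome vector order: (thr1.r0,thr1.r1)
|PSO outcomes| = 6

thr1.r0=0 thr1.r1=0
thr1.r0=0 thr1.r1=2
thr1.r0=1 thr1.r1=0
thr1.r0=1 thr1.r1=2
thr1.r0=2 thr1.r1=0
thr1.r0=2 thr1.r1=2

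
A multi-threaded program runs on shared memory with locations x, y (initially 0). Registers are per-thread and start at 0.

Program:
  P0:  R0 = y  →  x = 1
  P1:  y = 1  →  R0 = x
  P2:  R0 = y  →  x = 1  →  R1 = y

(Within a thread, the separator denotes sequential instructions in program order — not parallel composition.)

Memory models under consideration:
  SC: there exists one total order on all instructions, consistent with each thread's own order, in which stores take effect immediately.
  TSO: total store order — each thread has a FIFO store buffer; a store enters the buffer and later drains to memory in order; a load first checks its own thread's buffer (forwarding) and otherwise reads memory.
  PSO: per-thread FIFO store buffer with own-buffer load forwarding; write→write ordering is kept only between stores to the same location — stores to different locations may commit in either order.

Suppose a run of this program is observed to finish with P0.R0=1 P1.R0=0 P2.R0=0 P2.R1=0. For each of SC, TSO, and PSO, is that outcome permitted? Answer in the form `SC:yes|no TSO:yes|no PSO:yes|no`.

SC:no TSO:yes PSO:yes

outcome vector order: (P0.R0,P1.R0,P2.R0,P2.R1)
under SC → (0,0,0,1); (0,0,1,1); (0,1,0,0); (0,1,0,1); (0,1,1,1); (1,0,0,1); (1,0,1,1); (1,1,0,0); (1,1,0,1); (1,1,1,1)
under TSO → (0,0,0,0); (0,0,0,1); (0,0,1,1); (0,1,0,0); (0,1,0,1); (0,1,1,1); (1,0,0,0); (1,0,0,1); (1,0,1,1); (1,1,0,0); (1,1,0,1); (1,1,1,1)
under PSO → (0,0,0,0); (0,0,0,1); (0,0,1,1); (0,1,0,0); (0,1,0,1); (0,1,1,1); (1,0,0,0); (1,0,0,1); (1,0,1,1); (1,1,0,0); (1,1,0,1); (1,1,1,1)
target (1,0,0,0) ∈ {TSO,PSO}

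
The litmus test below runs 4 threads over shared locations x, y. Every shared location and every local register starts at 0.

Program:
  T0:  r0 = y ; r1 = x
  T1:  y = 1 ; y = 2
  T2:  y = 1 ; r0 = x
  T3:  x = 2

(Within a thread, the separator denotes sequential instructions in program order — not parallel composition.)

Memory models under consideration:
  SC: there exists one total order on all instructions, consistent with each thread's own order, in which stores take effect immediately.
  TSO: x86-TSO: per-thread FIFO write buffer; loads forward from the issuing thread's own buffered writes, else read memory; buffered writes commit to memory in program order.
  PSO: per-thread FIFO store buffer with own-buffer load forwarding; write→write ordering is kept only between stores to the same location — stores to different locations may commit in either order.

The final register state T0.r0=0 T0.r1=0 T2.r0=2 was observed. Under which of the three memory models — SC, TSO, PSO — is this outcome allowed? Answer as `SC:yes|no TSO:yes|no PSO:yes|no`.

outcome vector order: (T0.r0,T0.r1,T2.r0)
under SC → <0 0 0> <0 0 2> <0 2 0> <0 2 2> <1 0 0> <1 0 2> <1 2 0> <1 2 2> <2 0 0> <2 0 2> <2 2 0> <2 2 2>
under TSO → <0 0 0> <0 0 2> <0 2 0> <0 2 2> <1 0 0> <1 0 2> <1 2 0> <1 2 2> <2 0 0> <2 0 2> <2 2 0> <2 2 2>
under PSO → <0 0 0> <0 0 2> <0 2 0> <0 2 2> <1 0 0> <1 0 2> <1 2 0> <1 2 2> <2 0 0> <2 0 2> <2 2 0> <2 2 2>
target <0 0 2> ∈ {SC,TSO,PSO}

SC:yes TSO:yes PSO:yes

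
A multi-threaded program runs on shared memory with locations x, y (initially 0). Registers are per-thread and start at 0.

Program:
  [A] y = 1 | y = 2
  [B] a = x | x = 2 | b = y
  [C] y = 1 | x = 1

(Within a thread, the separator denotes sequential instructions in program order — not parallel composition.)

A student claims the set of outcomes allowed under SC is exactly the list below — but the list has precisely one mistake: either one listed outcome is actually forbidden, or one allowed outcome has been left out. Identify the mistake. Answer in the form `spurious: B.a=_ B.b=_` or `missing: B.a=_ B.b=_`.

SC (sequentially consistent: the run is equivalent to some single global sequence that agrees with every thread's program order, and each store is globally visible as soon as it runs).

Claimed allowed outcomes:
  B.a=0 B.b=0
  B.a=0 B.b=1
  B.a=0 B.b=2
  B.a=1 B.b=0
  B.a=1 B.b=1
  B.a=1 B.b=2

spurious: B.a=1 B.b=0

outcome vector order: (B.a,B.b)
SC (5): <0 0>, <0 1>, <0 2>, <1 1>, <1 2>
claimed∖SC = {<1 0>}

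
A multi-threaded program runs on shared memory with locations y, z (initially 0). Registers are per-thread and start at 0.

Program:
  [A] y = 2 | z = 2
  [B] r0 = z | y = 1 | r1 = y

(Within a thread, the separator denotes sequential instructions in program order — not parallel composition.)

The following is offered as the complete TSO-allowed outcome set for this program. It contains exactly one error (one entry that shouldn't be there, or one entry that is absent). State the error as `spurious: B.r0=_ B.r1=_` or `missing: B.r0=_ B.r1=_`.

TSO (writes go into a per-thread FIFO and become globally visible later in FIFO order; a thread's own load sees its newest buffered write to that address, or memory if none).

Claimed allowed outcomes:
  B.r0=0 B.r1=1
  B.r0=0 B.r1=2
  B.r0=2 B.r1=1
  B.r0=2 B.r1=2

spurious: B.r0=2 B.r1=2

outcome vector order: (B.r0,B.r1)
under TSO → (0,1) (0,2) (2,1)
claimed∖TSO = {(2,2)}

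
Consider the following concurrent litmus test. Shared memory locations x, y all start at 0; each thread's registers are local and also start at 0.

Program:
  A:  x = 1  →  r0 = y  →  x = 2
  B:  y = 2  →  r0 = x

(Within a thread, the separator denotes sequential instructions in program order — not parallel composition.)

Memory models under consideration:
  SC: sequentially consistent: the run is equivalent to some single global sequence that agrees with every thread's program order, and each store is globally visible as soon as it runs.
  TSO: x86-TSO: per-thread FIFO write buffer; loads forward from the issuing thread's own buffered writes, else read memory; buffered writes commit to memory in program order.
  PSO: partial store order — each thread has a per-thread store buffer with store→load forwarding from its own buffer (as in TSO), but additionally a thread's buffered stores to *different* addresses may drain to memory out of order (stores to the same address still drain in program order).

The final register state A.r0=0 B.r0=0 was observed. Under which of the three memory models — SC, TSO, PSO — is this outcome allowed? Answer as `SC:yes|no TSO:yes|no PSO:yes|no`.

SC:no TSO:yes PSO:yes

outcome vector order: (A.r0,B.r0)
under SC → 0/1 0/2 2/0 2/1 2/2
under TSO → 0/0 0/1 0/2 2/0 2/1 2/2
under PSO → 0/0 0/1 0/2 2/0 2/1 2/2
target 0/0 ∈ {TSO,PSO}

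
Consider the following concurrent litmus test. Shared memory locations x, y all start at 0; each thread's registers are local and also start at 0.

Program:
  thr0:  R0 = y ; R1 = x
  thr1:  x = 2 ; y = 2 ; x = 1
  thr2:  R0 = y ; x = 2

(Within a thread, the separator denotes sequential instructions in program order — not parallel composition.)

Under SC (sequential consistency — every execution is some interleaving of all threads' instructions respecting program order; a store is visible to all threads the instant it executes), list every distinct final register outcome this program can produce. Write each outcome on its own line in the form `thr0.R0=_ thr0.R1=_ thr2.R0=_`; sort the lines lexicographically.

outcome vector order: (thr0.R0,thr0.R1,thr2.R0)
|SC outcomes| = 10

thr0.R0=0 thr0.R1=0 thr2.R0=0
thr0.R0=0 thr0.R1=0 thr2.R0=2
thr0.R0=0 thr0.R1=1 thr2.R0=0
thr0.R0=0 thr0.R1=1 thr2.R0=2
thr0.R0=0 thr0.R1=2 thr2.R0=0
thr0.R0=0 thr0.R1=2 thr2.R0=2
thr0.R0=2 thr0.R1=1 thr2.R0=0
thr0.R0=2 thr0.R1=1 thr2.R0=2
thr0.R0=2 thr0.R1=2 thr2.R0=0
thr0.R0=2 thr0.R1=2 thr2.R0=2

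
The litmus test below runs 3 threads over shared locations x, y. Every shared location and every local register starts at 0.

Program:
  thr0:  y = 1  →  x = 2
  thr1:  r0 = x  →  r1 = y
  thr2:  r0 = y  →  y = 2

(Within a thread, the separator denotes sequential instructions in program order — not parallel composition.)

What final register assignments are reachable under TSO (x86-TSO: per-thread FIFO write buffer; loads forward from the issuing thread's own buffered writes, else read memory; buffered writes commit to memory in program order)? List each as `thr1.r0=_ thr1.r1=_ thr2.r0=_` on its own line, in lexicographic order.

outcome vector order: (thr1.r0,thr1.r1,thr2.r0)
|TSO outcomes| = 10

thr1.r0=0 thr1.r1=0 thr2.r0=0
thr1.r0=0 thr1.r1=0 thr2.r0=1
thr1.r0=0 thr1.r1=1 thr2.r0=0
thr1.r0=0 thr1.r1=1 thr2.r0=1
thr1.r0=0 thr1.r1=2 thr2.r0=0
thr1.r0=0 thr1.r1=2 thr2.r0=1
thr1.r0=2 thr1.r1=1 thr2.r0=0
thr1.r0=2 thr1.r1=1 thr2.r0=1
thr1.r0=2 thr1.r1=2 thr2.r0=0
thr1.r0=2 thr1.r1=2 thr2.r0=1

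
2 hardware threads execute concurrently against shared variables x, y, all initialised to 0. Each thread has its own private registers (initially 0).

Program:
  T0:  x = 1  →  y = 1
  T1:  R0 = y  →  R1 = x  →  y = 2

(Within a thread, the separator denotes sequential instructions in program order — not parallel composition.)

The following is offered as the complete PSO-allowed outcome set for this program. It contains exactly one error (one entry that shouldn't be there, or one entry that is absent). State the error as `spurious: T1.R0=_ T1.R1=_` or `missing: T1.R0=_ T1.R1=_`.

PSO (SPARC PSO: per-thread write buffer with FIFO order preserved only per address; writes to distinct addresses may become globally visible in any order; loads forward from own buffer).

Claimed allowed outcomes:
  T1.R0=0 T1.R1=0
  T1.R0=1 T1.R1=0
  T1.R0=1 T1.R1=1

missing: T1.R0=0 T1.R1=1

outcome vector order: (T1.R0,T1.R1)
PSO (4): 00, 01, 10, 11
PSO∖claimed = {01}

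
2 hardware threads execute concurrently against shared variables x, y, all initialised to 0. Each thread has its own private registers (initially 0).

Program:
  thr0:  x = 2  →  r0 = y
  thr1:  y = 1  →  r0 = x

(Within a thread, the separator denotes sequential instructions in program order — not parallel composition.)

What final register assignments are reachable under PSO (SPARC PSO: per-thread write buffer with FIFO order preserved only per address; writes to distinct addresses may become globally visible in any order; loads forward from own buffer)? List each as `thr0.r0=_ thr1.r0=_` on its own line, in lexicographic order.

outcome vector order: (thr0.r0,thr1.r0)
|PSO outcomes| = 4

thr0.r0=0 thr1.r0=0
thr0.r0=0 thr1.r0=2
thr0.r0=1 thr1.r0=0
thr0.r0=1 thr1.r0=2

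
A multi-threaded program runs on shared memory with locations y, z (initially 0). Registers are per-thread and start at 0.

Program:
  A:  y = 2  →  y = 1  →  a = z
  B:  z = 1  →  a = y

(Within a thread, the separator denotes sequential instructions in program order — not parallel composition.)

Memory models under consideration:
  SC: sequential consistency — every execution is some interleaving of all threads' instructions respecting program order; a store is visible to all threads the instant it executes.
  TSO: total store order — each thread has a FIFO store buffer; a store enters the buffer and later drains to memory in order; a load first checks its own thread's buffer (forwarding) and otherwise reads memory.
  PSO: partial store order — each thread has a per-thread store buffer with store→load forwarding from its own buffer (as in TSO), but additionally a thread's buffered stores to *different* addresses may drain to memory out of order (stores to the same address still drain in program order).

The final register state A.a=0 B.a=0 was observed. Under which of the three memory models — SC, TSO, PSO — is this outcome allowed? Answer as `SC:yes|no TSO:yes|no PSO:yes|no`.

SC:no TSO:yes PSO:yes

outcome vector order: (A.a,B.a)
under SC → <0 1> <1 0> <1 1> <1 2>
under TSO → <0 0> <0 1> <0 2> <1 0> <1 1> <1 2>
under PSO → <0 0> <0 1> <0 2> <1 0> <1 1> <1 2>
target <0 0> ∈ {TSO,PSO}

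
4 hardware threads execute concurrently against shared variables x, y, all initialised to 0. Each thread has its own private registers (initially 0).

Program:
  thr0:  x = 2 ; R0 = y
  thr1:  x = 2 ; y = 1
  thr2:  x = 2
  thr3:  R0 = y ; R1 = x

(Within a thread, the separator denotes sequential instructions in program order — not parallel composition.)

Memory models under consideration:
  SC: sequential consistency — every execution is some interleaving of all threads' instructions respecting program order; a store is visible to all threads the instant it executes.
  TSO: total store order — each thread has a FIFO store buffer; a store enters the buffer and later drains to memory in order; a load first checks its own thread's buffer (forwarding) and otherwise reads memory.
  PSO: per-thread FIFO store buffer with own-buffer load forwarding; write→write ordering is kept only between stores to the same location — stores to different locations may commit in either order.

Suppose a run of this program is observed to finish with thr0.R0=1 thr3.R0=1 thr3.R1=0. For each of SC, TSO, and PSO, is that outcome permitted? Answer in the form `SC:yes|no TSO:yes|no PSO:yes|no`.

SC:no TSO:no PSO:yes

outcome vector order: (thr0.R0,thr3.R0,thr3.R1)
SC: 6 outcomes — {<0 0 0> <0 0 2> <0 1 2> <1 0 0> <1 0 2> <1 1 2>}
TSO: 6 outcomes — {<0 0 0> <0 0 2> <0 1 2> <1 0 0> <1 0 2> <1 1 2>}
PSO: 8 outcomes — {<0 0 0> <0 0 2> <0 1 0> <0 1 2> <1 0 0> <1 0 2> <1 1 0> <1 1 2>}
target <1 1 0> ∈ {PSO}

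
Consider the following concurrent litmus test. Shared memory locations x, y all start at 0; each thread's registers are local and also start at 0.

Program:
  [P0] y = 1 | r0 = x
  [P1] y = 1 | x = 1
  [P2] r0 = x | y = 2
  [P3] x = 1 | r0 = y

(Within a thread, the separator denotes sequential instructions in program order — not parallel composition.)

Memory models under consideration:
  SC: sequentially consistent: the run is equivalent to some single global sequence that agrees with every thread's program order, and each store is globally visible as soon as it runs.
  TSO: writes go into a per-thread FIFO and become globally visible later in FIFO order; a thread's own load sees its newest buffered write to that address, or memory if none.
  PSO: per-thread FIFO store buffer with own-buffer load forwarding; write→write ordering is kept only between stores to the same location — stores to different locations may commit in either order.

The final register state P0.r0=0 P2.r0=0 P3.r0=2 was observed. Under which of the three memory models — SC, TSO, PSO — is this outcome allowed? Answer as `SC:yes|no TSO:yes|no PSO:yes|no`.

SC:yes TSO:yes PSO:yes

outcome vector order: (P0.r0,P2.r0,P3.r0)
[SC] allowed = {(0,0,1); (0,0,2); (0,1,1); (0,1,2); (1,0,0); (1,0,1); (1,0,2); (1,1,0); (1,1,1); (1,1,2)}
[TSO] allowed = {(0,0,0); (0,0,1); (0,0,2); (0,1,0); (0,1,1); (0,1,2); (1,0,0); (1,0,1); (1,0,2); (1,1,0); (1,1,1); (1,1,2)}
[PSO] allowed = {(0,0,0); (0,0,1); (0,0,2); (0,1,0); (0,1,1); (0,1,2); (1,0,0); (1,0,1); (1,0,2); (1,1,0); (1,1,1); (1,1,2)}
target (0,0,2) ∈ {SC,TSO,PSO}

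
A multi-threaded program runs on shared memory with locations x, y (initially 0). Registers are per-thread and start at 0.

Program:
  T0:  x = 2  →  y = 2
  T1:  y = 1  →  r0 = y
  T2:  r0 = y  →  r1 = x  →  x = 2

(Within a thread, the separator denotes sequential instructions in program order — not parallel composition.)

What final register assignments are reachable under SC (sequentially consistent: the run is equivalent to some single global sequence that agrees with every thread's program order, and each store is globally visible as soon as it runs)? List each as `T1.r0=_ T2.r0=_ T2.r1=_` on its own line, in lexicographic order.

T1.r0=1 T2.r0=0 T2.r1=0
T1.r0=1 T2.r0=0 T2.r1=2
T1.r0=1 T2.r0=1 T2.r1=0
T1.r0=1 T2.r0=1 T2.r1=2
T1.r0=1 T2.r0=2 T2.r1=2
T1.r0=2 T2.r0=0 T2.r1=0
T1.r0=2 T2.r0=0 T2.r1=2
T1.r0=2 T2.r0=1 T2.r1=0
T1.r0=2 T2.r0=1 T2.r1=2
T1.r0=2 T2.r0=2 T2.r1=2

outcome vector order: (T1.r0,T2.r0,T2.r1)
|SC outcomes| = 10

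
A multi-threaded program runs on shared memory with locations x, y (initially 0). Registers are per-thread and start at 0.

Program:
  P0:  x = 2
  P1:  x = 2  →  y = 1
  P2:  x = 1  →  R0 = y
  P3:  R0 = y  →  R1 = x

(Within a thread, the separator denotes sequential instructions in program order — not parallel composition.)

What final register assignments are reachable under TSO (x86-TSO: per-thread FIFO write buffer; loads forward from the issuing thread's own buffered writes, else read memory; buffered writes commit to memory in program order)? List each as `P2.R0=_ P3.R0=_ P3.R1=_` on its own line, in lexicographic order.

P2.R0=0 P3.R0=0 P3.R1=0
P2.R0=0 P3.R0=0 P3.R1=1
P2.R0=0 P3.R0=0 P3.R1=2
P2.R0=0 P3.R0=1 P3.R1=1
P2.R0=0 P3.R0=1 P3.R1=2
P2.R0=1 P3.R0=0 P3.R1=0
P2.R0=1 P3.R0=0 P3.R1=1
P2.R0=1 P3.R0=0 P3.R1=2
P2.R0=1 P3.R0=1 P3.R1=1
P2.R0=1 P3.R0=1 P3.R1=2

outcome vector order: (P2.R0,P3.R0,P3.R1)
|TSO outcomes| = 10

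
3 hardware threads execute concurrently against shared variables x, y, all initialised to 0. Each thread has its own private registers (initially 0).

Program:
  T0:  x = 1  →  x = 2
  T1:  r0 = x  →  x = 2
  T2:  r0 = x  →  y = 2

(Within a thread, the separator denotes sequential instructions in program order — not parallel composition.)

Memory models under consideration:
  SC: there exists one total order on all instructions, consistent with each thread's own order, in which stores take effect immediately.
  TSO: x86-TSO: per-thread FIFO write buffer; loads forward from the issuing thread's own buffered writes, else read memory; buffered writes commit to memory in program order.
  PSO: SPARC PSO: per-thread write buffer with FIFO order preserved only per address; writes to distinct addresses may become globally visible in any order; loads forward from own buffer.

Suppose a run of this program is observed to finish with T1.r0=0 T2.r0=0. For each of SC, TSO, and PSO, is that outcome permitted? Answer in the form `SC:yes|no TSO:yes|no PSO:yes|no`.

SC:yes TSO:yes PSO:yes

outcome vector order: (T1.r0,T2.r0)
under SC → (0,0), (0,1), (0,2), (1,0), (1,1), (1,2), (2,0), (2,1), (2,2)
under TSO → (0,0), (0,1), (0,2), (1,0), (1,1), (1,2), (2,0), (2,1), (2,2)
under PSO → (0,0), (0,1), (0,2), (1,0), (1,1), (1,2), (2,0), (2,1), (2,2)
target (0,0) ∈ {SC,TSO,PSO}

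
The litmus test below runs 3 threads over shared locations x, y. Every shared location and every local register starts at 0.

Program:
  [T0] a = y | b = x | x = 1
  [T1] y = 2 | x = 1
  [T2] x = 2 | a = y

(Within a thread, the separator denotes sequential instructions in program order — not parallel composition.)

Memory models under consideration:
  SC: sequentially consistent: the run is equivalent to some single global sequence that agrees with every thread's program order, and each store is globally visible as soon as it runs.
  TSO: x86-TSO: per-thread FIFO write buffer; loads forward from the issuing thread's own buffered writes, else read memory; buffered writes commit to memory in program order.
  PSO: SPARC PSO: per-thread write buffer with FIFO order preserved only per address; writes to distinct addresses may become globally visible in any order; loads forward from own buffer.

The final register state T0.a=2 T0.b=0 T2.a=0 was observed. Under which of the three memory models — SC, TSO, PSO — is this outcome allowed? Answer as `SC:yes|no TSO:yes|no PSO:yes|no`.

outcome vector order: (T0.a,T0.b,T2.a)
SC: 11 outcomes — {000, 002, 010, 012, 020, 022, 202, 210, 212, 220, 222}
TSO: 12 outcomes — {000, 002, 010, 012, 020, 022, 200, 202, 210, 212, 220, 222}
PSO: 12 outcomes — {000, 002, 010, 012, 020, 022, 200, 202, 210, 212, 220, 222}
target 200 ∈ {TSO,PSO}

SC:no TSO:yes PSO:yes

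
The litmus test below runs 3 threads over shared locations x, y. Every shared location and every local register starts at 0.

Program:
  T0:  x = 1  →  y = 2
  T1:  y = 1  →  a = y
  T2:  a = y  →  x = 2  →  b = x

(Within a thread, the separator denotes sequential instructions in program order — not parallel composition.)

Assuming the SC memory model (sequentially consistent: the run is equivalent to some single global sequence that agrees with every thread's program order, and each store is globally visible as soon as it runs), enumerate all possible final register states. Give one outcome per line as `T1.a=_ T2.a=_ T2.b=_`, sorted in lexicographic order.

outcome vector order: (T1.a,T2.a,T2.b)
|SC outcomes| = 10

T1.a=1 T2.a=0 T2.b=1
T1.a=1 T2.a=0 T2.b=2
T1.a=1 T2.a=1 T2.b=1
T1.a=1 T2.a=1 T2.b=2
T1.a=1 T2.a=2 T2.b=2
T1.a=2 T2.a=0 T2.b=1
T1.a=2 T2.a=0 T2.b=2
T1.a=2 T2.a=1 T2.b=1
T1.a=2 T2.a=1 T2.b=2
T1.a=2 T2.a=2 T2.b=2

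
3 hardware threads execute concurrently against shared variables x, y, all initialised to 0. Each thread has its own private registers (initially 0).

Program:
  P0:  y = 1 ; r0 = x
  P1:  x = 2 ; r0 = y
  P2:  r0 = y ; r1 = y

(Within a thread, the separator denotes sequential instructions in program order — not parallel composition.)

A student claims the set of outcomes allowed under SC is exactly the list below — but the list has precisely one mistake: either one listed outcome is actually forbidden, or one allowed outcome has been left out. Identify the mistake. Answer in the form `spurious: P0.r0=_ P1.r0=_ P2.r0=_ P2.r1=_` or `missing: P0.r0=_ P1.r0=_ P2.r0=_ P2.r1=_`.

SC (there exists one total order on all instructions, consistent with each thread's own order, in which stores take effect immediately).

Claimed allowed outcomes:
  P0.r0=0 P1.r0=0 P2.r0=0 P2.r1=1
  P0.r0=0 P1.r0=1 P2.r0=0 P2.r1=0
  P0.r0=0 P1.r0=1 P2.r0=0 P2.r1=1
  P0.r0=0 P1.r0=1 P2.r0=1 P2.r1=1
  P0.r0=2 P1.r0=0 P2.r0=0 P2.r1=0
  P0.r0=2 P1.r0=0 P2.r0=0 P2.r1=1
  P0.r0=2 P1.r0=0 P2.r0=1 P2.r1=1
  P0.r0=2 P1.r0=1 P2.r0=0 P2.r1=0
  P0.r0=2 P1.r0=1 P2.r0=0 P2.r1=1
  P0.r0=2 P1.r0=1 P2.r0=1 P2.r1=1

spurious: P0.r0=0 P1.r0=0 P2.r0=0 P2.r1=1

outcome vector order: (P0.r0,P1.r0,P2.r0,P2.r1)
SC (9): 0100, 0101, 0111, 2000, 2001, 2011, 2100, 2101, 2111
claimed∖SC = {0001}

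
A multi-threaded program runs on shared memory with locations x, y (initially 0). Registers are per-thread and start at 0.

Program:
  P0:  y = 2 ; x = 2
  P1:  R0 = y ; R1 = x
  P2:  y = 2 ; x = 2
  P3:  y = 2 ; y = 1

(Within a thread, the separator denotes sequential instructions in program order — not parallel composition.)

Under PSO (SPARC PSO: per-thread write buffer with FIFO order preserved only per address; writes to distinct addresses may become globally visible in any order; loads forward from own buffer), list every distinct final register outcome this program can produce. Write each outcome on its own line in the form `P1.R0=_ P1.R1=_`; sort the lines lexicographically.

outcome vector order: (P1.R0,P1.R1)
|PSO outcomes| = 6

P1.R0=0 P1.R1=0
P1.R0=0 P1.R1=2
P1.R0=1 P1.R1=0
P1.R0=1 P1.R1=2
P1.R0=2 P1.R1=0
P1.R0=2 P1.R1=2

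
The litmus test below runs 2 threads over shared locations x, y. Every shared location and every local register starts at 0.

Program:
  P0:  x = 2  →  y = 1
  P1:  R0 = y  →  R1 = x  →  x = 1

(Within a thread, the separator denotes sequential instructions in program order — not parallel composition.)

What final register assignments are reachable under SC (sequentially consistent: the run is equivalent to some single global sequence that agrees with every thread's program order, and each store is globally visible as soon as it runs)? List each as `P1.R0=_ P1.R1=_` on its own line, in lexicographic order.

outcome vector order: (P1.R0,P1.R1)
|SC outcomes| = 3

P1.R0=0 P1.R1=0
P1.R0=0 P1.R1=2
P1.R0=1 P1.R1=2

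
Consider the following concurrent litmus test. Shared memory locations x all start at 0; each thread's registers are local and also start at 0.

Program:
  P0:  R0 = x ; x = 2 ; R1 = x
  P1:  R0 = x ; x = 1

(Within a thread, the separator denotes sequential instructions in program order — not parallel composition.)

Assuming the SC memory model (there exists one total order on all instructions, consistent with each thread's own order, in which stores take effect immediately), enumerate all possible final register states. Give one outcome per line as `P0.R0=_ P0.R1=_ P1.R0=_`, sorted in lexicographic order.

P0.R0=0 P0.R1=1 P1.R0=0
P0.R0=0 P0.R1=1 P1.R0=2
P0.R0=0 P0.R1=2 P1.R0=0
P0.R0=0 P0.R1=2 P1.R0=2
P0.R0=1 P0.R1=2 P1.R0=0

outcome vector order: (P0.R0,P0.R1,P1.R0)
|SC outcomes| = 5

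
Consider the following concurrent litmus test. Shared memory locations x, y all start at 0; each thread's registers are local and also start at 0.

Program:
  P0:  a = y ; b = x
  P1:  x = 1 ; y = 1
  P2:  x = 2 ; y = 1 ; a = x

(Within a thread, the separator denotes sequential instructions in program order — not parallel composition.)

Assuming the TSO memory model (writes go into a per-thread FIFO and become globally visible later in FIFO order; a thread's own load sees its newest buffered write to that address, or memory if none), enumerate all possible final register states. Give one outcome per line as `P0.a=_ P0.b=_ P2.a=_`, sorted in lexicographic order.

outcome vector order: (P0.a,P0.b,P2.a)
|TSO outcomes| = 10

P0.a=0 P0.b=0 P2.a=1
P0.a=0 P0.b=0 P2.a=2
P0.a=0 P0.b=1 P2.a=1
P0.a=0 P0.b=1 P2.a=2
P0.a=0 P0.b=2 P2.a=1
P0.a=0 P0.b=2 P2.a=2
P0.a=1 P0.b=1 P2.a=1
P0.a=1 P0.b=1 P2.a=2
P0.a=1 P0.b=2 P2.a=1
P0.a=1 P0.b=2 P2.a=2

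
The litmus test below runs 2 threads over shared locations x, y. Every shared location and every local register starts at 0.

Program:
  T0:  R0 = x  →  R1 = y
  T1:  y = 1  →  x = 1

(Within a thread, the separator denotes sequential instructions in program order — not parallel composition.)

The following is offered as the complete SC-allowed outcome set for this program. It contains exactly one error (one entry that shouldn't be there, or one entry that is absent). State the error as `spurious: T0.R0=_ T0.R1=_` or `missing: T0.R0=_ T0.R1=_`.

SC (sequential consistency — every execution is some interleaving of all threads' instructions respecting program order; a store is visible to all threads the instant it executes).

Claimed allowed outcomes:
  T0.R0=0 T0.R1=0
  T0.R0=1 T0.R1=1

outcome vector order: (T0.R0,T0.R1)
[SC] allowed = {00; 01; 11}
SC∖claimed = {01}

missing: T0.R0=0 T0.R1=1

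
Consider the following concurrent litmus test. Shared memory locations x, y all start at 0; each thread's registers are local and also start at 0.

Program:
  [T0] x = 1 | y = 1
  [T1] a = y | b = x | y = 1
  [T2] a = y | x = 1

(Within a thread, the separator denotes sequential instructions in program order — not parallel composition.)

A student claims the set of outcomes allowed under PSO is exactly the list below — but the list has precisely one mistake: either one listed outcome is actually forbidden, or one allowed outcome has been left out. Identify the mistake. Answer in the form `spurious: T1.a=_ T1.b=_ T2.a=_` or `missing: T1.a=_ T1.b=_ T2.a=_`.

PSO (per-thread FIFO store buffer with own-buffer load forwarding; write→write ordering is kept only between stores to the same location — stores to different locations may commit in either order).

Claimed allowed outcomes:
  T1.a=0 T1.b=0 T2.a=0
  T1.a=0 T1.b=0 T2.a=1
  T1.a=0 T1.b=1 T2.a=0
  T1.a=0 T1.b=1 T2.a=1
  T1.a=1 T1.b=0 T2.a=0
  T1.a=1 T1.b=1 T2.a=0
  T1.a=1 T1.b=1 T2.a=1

missing: T1.a=1 T1.b=0 T2.a=1

outcome vector order: (T1.a,T1.b,T2.a)
PSO (8): 000; 001; 010; 011; 100; 101; 110; 111
PSO∖claimed = {101}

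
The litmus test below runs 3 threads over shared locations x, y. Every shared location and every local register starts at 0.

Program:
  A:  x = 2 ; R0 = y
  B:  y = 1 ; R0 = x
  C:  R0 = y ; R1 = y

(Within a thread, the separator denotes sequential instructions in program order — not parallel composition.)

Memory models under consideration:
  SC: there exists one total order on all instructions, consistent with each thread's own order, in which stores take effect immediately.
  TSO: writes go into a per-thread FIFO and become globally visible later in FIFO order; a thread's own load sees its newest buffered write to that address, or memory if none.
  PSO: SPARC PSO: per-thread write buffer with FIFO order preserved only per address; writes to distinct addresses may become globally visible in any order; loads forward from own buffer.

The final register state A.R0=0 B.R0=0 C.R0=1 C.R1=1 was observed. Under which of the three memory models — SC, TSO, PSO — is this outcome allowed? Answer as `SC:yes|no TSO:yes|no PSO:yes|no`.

SC:no TSO:yes PSO:yes

outcome vector order: (A.R0,B.R0,C.R0,C.R1)
[SC] allowed = {0200, 0201, 0211, 1000, 1001, 1011, 1200, 1201, 1211}
[TSO] allowed = {0000, 0001, 0011, 0200, 0201, 0211, 1000, 1001, 1011, 1200, 1201, 1211}
[PSO] allowed = {0000, 0001, 0011, 0200, 0201, 0211, 1000, 1001, 1011, 1200, 1201, 1211}
target 0011 ∈ {TSO,PSO}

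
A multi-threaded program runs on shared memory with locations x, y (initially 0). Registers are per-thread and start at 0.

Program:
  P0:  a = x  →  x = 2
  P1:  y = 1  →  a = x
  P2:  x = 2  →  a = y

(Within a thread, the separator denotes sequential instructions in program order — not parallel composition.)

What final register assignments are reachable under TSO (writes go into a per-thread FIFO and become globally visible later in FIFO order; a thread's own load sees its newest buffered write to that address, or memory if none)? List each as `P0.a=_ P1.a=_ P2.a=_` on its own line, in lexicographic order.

outcome vector order: (P0.a,P1.a,P2.a)
|TSO outcomes| = 8

P0.a=0 P1.a=0 P2.a=0
P0.a=0 P1.a=0 P2.a=1
P0.a=0 P1.a=2 P2.a=0
P0.a=0 P1.a=2 P2.a=1
P0.a=2 P1.a=0 P2.a=0
P0.a=2 P1.a=0 P2.a=1
P0.a=2 P1.a=2 P2.a=0
P0.a=2 P1.a=2 P2.a=1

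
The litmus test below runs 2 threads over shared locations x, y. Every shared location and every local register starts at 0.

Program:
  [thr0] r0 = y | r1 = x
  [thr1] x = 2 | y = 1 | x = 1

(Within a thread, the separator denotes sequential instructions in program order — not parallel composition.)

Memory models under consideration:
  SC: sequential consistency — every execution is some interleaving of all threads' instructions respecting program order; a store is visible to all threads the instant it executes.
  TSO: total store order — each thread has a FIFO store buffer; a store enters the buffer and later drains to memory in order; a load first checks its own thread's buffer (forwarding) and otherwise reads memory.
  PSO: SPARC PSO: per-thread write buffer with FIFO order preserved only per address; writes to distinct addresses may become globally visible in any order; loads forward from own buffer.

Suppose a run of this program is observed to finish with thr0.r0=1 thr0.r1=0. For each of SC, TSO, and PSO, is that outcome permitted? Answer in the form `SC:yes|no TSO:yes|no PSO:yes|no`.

SC:no TSO:no PSO:yes

outcome vector order: (thr0.r0,thr0.r1)
SC: 5 outcomes — {00 01 02 11 12}
TSO: 5 outcomes — {00 01 02 11 12}
PSO: 6 outcomes — {00 01 02 10 11 12}
target 10 ∈ {PSO}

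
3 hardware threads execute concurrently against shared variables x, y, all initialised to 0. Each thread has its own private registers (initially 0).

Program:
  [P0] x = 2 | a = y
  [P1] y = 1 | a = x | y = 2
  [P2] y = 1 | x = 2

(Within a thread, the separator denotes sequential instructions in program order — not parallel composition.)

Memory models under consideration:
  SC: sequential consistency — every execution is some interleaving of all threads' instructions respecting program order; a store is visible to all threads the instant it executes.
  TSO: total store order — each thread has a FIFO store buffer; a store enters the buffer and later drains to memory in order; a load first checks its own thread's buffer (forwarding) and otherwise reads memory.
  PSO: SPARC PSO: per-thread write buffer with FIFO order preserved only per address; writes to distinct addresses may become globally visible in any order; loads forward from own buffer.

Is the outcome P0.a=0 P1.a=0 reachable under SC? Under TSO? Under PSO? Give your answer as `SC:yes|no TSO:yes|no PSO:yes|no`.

outcome vector order: (P0.a,P1.a)
SC (5): 02, 10, 12, 20, 22
TSO (6): 00, 02, 10, 12, 20, 22
PSO (6): 00, 02, 10, 12, 20, 22
target 00 ∈ {TSO,PSO}

SC:no TSO:yes PSO:yes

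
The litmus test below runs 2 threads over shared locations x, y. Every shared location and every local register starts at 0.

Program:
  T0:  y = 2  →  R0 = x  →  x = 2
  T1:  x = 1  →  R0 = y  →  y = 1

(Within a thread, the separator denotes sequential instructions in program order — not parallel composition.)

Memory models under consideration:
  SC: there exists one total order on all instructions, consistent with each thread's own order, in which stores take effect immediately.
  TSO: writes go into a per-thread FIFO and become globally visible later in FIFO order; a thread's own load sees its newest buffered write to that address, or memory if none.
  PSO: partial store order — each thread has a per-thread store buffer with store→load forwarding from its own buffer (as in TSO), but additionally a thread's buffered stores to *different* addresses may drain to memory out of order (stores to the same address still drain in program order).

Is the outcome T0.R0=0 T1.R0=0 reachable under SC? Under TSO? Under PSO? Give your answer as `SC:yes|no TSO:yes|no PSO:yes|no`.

outcome vector order: (T0.R0,T1.R0)
SC (3): 0/2 1/0 1/2
TSO (4): 0/0 0/2 1/0 1/2
PSO (4): 0/0 0/2 1/0 1/2
target 0/0 ∈ {TSO,PSO}

SC:no TSO:yes PSO:yes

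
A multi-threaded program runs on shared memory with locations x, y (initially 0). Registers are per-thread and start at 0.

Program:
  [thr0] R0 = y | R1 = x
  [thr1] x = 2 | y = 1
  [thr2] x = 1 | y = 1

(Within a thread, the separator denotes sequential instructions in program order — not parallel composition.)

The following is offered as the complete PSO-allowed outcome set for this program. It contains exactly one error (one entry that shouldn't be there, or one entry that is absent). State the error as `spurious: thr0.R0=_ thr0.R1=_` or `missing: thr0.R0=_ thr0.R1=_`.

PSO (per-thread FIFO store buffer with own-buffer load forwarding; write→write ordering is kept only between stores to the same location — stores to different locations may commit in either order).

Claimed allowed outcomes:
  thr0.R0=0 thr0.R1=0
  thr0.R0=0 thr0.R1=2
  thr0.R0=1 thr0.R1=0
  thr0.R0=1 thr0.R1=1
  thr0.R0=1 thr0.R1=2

outcome vector order: (thr0.R0,thr0.R1)
under PSO → 00, 01, 02, 10, 11, 12
PSO∖claimed = {01}

missing: thr0.R0=0 thr0.R1=1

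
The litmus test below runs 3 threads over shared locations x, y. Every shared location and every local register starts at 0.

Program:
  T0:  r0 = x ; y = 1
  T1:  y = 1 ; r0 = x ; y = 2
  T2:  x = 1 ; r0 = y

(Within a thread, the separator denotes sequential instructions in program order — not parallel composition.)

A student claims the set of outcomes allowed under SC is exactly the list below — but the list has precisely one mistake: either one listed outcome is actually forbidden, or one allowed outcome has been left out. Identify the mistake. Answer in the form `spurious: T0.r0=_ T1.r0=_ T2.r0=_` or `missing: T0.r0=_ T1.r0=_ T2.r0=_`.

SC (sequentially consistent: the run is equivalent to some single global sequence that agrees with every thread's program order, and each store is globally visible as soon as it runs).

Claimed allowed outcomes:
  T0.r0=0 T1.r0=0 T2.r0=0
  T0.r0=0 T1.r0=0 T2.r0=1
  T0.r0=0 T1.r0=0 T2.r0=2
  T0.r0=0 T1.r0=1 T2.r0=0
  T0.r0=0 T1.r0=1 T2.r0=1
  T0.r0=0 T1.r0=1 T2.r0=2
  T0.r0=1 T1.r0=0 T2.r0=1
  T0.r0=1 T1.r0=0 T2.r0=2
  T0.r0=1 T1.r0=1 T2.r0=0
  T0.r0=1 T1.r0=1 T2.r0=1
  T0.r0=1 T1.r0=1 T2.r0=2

spurious: T0.r0=0 T1.r0=0 T2.r0=0

outcome vector order: (T0.r0,T1.r0,T2.r0)
SC: 10 outcomes — {0/0/1 0/0/2 0/1/0 0/1/1 0/1/2 1/0/1 1/0/2 1/1/0 1/1/1 1/1/2}
claimed∖SC = {0/0/0}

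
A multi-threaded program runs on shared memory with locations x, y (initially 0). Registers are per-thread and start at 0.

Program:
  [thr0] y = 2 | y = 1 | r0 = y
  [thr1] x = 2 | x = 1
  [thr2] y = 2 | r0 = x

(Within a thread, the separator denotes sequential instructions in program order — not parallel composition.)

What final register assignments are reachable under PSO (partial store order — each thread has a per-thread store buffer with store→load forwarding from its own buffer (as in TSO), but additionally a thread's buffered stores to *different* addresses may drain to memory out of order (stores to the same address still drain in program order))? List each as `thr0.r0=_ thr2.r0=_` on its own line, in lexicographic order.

thr0.r0=1 thr2.r0=0
thr0.r0=1 thr2.r0=1
thr0.r0=1 thr2.r0=2
thr0.r0=2 thr2.r0=0
thr0.r0=2 thr2.r0=1
thr0.r0=2 thr2.r0=2

outcome vector order: (thr0.r0,thr2.r0)
|PSO outcomes| = 6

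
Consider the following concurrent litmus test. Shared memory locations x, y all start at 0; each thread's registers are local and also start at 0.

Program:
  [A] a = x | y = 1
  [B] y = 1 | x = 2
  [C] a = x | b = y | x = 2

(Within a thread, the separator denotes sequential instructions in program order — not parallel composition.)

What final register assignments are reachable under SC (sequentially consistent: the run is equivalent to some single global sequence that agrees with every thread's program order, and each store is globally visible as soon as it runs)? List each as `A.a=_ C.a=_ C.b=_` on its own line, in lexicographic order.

outcome vector order: (A.a,C.a,C.b)
|SC outcomes| = 6

A.a=0 C.a=0 C.b=0
A.a=0 C.a=0 C.b=1
A.a=0 C.a=2 C.b=1
A.a=2 C.a=0 C.b=0
A.a=2 C.a=0 C.b=1
A.a=2 C.a=2 C.b=1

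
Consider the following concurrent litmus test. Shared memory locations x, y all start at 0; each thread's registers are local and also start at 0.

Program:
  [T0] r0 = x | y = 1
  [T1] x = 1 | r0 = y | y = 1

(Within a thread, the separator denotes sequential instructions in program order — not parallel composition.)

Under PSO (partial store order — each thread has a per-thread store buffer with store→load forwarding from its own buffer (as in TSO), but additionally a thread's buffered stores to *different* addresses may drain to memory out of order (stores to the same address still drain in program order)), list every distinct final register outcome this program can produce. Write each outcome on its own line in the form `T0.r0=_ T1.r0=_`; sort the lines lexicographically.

outcome vector order: (T0.r0,T1.r0)
|PSO outcomes| = 4

T0.r0=0 T1.r0=0
T0.r0=0 T1.r0=1
T0.r0=1 T1.r0=0
T0.r0=1 T1.r0=1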